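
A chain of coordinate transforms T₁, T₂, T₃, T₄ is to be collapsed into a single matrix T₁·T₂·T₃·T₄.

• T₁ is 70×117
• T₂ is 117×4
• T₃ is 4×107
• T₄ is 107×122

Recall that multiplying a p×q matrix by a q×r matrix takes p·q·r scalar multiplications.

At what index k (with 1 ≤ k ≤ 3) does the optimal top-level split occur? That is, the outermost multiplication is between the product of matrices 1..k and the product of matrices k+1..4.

2

Adjacent pairs: T₁T₂ = 70·117·4 = 32760; T₂T₃ = 117·4·107 = 50076; T₃T₄ = 4·107·122 = 52216.
Length 3: T₁..T₃: k=1: 0+50076+70·117·107=926406; k=2: 32760+0+70·4·107=62720 → min 62720 | T₂..T₄: k=2: 0+52216+117·4·122=109312; k=3: 50076+0+117·107·122=1577394 → min 109312.
Top-level splits: k=1: (T₁..T₁)·(T₂..T₄) → 0+109312+70·117·122 = 1108492; k=2: (T₁..T₂)·(T₃..T₄) → 32760+52216+70·4·122 = 119136; k=3: (T₁..T₃)·(T₄..T₄) → 62720+0+70·107·122 = 976500.
Best split is after T₂, i.e. k = 2.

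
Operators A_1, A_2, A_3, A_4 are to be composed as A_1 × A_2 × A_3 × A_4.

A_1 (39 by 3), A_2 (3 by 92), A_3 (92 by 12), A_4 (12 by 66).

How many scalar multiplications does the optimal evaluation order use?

Adjacent pairs: A_1A_2 = 39·3·92 = 10764; A_2A_3 = 3·92·12 = 3312; A_3A_4 = 92·12·66 = 72864.
Length 3: A_1..A_3: k=1: 0+3312+39·3·12=4716; k=2: 10764+0+39·92·12=53820 → min 4716 | A_2..A_4: k=2: 0+72864+3·92·66=91080; k=3: 3312+0+3·12·66=5688 → min 5688.
Length 4: A_1..A_4: k=1: 0+5688+39·3·66=13410; k=2: 10764+72864+39·92·66=320436; k=3: 4716+0+39·12·66=35604 → min 13410.
Optimal order: (A_1 × ((A_2 × A_3) × A_4)) with cost 13410.

13410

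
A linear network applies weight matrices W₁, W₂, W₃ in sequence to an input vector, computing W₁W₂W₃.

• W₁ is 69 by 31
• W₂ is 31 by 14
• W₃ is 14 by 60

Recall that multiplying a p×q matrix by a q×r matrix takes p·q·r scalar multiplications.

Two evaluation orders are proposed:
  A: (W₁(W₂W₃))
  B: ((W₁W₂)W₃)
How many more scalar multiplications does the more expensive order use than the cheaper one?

Order A = (W₁(W₂W₃)): (W₂W₃): 31×14 by 14×60 → 31×60, cost 31·14·60 = 26040; (W₁(W₂W₃)): 69×31 by 31×60 → 69×60, cost 69·31·60 = 128340; cumulative 154380. Total 154380.
Order B = ((W₁W₂)W₃): (W₁W₂): 69×31 by 31×14 → 69×14, cost 69·31·14 = 29946; ((W₁W₂)W₃): 69×14 by 14×60 → 69×60, cost 69·14·60 = 57960; cumulative 87906. Total 87906.
Difference: |154380 − 87906| = 66474.

66474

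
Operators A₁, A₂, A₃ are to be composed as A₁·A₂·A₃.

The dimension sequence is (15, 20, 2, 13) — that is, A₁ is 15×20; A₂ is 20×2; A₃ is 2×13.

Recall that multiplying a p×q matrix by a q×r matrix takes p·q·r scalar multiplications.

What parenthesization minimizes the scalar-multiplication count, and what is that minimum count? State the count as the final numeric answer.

990

(A₁·(A₂·A₃)): cost 4420.
((A₁·A₂)·A₃): cost 990.
Optimal: ((A₁·A₂)·A₃) with cost 990.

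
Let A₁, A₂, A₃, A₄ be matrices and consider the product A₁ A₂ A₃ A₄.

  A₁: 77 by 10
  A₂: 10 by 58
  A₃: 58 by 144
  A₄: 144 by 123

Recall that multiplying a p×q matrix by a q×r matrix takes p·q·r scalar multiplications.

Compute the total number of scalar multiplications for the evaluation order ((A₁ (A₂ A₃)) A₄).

(A₂ A₃): 10×58 by 58×144 → 10×144, cost 10·58·144 = 83520
(A₁ (A₂ A₃)): 77×10 by 10×144 → 77×144, cost 77·10·144 = 110880; cumulative 194400
((A₁ (A₂ A₃)) A₄): 77×144 by 144×123 → 77×123, cost 77·144·123 = 1363824; cumulative 1558224
Total: 1558224 scalar multiplications.

1558224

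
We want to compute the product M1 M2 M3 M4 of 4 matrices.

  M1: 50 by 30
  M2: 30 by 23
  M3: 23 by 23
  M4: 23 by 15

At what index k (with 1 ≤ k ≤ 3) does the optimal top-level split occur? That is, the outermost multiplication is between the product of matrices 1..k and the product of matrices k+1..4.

1

Adjacent pairs: M1M2 = 50·30·23 = 34500; M2M3 = 30·23·23 = 15870; M3M4 = 23·23·15 = 7935.
Length 3: M1..M3: k=1: 0+15870+50·30·23=50370; k=2: 34500+0+50·23·23=60950 → min 50370 | M2..M4: k=2: 0+7935+30·23·15=18285; k=3: 15870+0+30·23·15=26220 → min 18285.
Top-level splits: k=1: (M1..M1)·(M2..M4) → 0+18285+50·30·15 = 40785; k=2: (M1..M2)·(M3..M4) → 34500+7935+50·23·15 = 59685; k=3: (M1..M3)·(M4..M4) → 50370+0+50·23·15 = 67620.
Best split is after M1, i.e. k = 1.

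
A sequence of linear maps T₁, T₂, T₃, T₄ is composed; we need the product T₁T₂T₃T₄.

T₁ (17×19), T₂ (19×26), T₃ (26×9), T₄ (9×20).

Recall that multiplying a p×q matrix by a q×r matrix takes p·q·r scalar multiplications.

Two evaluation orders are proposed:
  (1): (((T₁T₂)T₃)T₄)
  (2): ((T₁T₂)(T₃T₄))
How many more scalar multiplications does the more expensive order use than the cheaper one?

6482

Order (1) = (((T₁T₂)T₃)T₄): (T₁T₂): 17×19 by 19×26 → 17×26, cost 17·19·26 = 8398; ((T₁T₂)T₃): 17×26 by 26×9 → 17×9, cost 17·26·9 = 3978; cumulative 12376; (((T₁T₂)T₃)T₄): 17×9 by 9×20 → 17×20, cost 17·9·20 = 3060; cumulative 15436. Total 15436.
Order (2) = ((T₁T₂)(T₃T₄)): (T₁T₂): 17×19 by 19×26 → 17×26, cost 17·19·26 = 8398; (T₃T₄): 26×9 by 9×20 → 26×20, cost 26·9·20 = 4680; ((T₁T₂)(T₃T₄)): 17×26 by 26×20 → 17×20, cost 17·26·20 = 8840; cumulative 21918. Total 21918.
Difference: |15436 − 21918| = 6482.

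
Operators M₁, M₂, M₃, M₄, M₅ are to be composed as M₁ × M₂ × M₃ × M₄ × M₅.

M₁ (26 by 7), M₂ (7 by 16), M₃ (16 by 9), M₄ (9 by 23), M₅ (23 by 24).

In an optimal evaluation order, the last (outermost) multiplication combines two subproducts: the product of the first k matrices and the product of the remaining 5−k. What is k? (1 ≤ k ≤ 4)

Adjacent pairs: M₁M₂ = 26·7·16 = 2912; M₂M₃ = 7·16·9 = 1008; M₃M₄ = 16·9·23 = 3312; M₄M₅ = 9·23·24 = 4968.
Length 3: M₁..M₃: k=1: 0+1008+26·7·9=2646; k=2: 2912+0+26·16·9=6656 → min 2646 | M₂..M₄: k=2: 0+3312+7·16·23=5888; k=3: 1008+0+7·9·23=2457 → min 2457 | M₃..M₅: k=3: 0+4968+16·9·24=8424; k=4: 3312+0+16·23·24=12144 → min 8424.
Length 4: M₁..M₄: k=1: 0+2457+26·7·23=6643; k=2: 2912+3312+26·16·23=15792; k=3: 2646+0+26·9·23=8028 → min 6643 | M₂..M₅: k=2: 0+8424+7·16·24=11112; k=3: 1008+4968+7·9·24=7488; k=4: 2457+0+7·23·24=6321 → min 6321.
Top-level splits: k=1: (M₁..M₁)·(M₂..M₅) → 0+6321+26·7·24 = 10689; k=2: (M₁..M₂)·(M₃..M₅) → 2912+8424+26·16·24 = 21320; k=3: (M₁..M₃)·(M₄..M₅) → 2646+4968+26·9·24 = 13230; k=4: (M₁..M₄)·(M₅..M₅) → 6643+0+26·23·24 = 20995.
Best split is after M₁, i.e. k = 1.

1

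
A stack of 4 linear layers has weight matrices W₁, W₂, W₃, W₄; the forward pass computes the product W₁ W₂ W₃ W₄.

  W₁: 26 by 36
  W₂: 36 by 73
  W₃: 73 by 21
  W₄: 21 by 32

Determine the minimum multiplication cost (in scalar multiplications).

92316

Adjacent pairs: W₁W₂ = 26·36·73 = 68328; W₂W₃ = 36·73·21 = 55188; W₃W₄ = 73·21·32 = 49056.
Length 3: W₁..W₃: k=1: 0+55188+26·36·21=74844; k=2: 68328+0+26·73·21=108186 → min 74844 | W₂..W₄: k=2: 0+49056+36·73·32=133152; k=3: 55188+0+36·21·32=79380 → min 79380.
Length 4: W₁..W₄: k=1: 0+79380+26·36·32=109332; k=2: 68328+49056+26·73·32=178120; k=3: 74844+0+26·21·32=92316 → min 92316.
Optimal order: ((W₁ (W₂ W₃)) W₄) with cost 92316.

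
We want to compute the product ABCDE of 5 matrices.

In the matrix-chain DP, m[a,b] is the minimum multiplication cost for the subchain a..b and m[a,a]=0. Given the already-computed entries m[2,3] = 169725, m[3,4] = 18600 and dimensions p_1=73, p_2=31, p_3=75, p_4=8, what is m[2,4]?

m[2,4] = min over k∈[2,3] of m[2,k]+m[k+1,4]+p_{1}·p_k·p_{4}.
k=2: 0 + 18600 + 73·31·8 = 36704; k=3: 169725 + 0 + 73·75·8 = 213525.
Minimum: 36704 at k=2.

36704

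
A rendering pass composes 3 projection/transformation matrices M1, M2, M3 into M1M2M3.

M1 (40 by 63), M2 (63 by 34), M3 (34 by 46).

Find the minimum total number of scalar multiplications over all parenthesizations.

Order (M1(M2M3)): (M2M3): 63×34 by 34×46 → 63×46, cost 63·34·46 = 98532; (M1(M2M3)): 40×63 by 63×46 → 40×46, cost 40·63·46 = 115920; cumulative 214452. Total 214452.
Order ((M1M2)M3): (M1M2): 40×63 by 63×34 → 40×34, cost 40·63·34 = 85680; ((M1M2)M3): 40×34 by 34×46 → 40×46, cost 40·34·46 = 62560; cumulative 148240. Total 148240.
Minimum: 148240.

148240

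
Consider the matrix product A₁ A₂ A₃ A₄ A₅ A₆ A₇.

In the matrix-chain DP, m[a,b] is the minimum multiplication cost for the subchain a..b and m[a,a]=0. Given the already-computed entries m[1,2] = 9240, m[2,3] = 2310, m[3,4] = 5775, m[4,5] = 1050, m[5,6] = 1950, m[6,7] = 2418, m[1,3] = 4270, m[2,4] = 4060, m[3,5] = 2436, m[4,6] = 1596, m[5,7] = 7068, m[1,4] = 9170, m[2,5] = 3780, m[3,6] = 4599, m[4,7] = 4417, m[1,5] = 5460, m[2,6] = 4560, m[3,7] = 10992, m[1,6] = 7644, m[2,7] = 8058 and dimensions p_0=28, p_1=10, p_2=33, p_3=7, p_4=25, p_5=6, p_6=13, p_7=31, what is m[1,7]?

m[1,7] = min over k∈[1,6] of m[1,k]+m[k+1,7]+p_{0}·p_k·p_{7}.
k=1: 0 + 8058 + 28·10·31 = 16738; k=2: 9240 + 10992 + 28·33·31 = 48876; k=3: 4270 + 4417 + 28·7·31 = 14763; k=4: 9170 + 7068 + 28·25·31 = 37938; k=5: 5460 + 2418 + 28·6·31 = 13086; k=6: 7644 + 0 + 28·13·31 = 18928.
Minimum: 13086 at k=5.

13086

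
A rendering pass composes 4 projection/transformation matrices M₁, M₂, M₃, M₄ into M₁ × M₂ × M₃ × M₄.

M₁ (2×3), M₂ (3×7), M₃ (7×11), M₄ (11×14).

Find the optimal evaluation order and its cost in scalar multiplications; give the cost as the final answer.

504

Adjacent pairs: M₁M₂ = 2·3·7 = 42; M₂M₃ = 3·7·11 = 231; M₃M₄ = 7·11·14 = 1078.
Length 3: M₁..M₃: k=1: 0+231+2·3·11=297; k=2: 42+0+2·7·11=196 → min 196 | M₂..M₄: k=2: 0+1078+3·7·14=1372; k=3: 231+0+3·11·14=693 → min 693.
Length 4: M₁..M₄: k=1: 0+693+2·3·14=777; k=2: 42+1078+2·7·14=1316; k=3: 196+0+2·11·14=504 → min 504.
Optimal parenthesization: (((M₁ × M₂) × M₃) × M₄) with cost 504.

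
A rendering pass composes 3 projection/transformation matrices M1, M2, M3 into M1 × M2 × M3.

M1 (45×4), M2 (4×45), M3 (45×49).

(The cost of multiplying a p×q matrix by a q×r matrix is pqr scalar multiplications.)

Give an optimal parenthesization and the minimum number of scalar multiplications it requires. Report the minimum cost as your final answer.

17640

(M1 × (M2 × M3)): cost 17640.
((M1 × M2) × M3): cost 107325.
Optimal: (M1 × (M2 × M3)) with cost 17640.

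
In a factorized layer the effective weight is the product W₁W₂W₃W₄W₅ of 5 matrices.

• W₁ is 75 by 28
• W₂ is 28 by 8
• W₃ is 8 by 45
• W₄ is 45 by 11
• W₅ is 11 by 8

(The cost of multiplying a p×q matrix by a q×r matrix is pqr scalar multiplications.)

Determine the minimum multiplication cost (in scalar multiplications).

23256

Adjacent pairs: W₁W₂ = 75·28·8 = 16800; W₂W₃ = 28·8·45 = 10080; W₃W₄ = 8·45·11 = 3960; W₄W₅ = 45·11·8 = 3960.
Length 3: W₁..W₃: k=1: 0+10080+75·28·45=104580; k=2: 16800+0+75·8·45=43800 → min 43800 | W₂..W₄: k=2: 0+3960+28·8·11=6424; k=3: 10080+0+28·45·11=23940 → min 6424 | W₃..W₅: k=3: 0+3960+8·45·8=6840; k=4: 3960+0+8·11·8=4664 → min 4664.
Length 4: W₁..W₄: k=1: 0+6424+75·28·11=29524; k=2: 16800+3960+75·8·11=27360; k=3: 43800+0+75·45·11=80925 → min 27360 | W₂..W₅: k=2: 0+4664+28·8·8=6456; k=3: 10080+3960+28·45·8=24120; k=4: 6424+0+28·11·8=8888 → min 6456.
Length 5: W₁..W₅: k=1: 0+6456+75·28·8=23256; k=2: 16800+4664+75·8·8=26264; k=3: 43800+3960+75·45·8=74760; k=4: 27360+0+75·11·8=33960 → min 23256.
Optimal order: (W₁(W₂((W₃W₄)W₅))) with cost 23256.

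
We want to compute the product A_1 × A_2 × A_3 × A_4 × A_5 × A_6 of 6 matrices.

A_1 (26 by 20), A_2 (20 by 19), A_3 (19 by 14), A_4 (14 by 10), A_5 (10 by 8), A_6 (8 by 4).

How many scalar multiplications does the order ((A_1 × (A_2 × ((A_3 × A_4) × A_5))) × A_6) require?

(A_3 × A_4): 19×14 by 14×10 → 19×10, cost 19·14·10 = 2660
((A_3 × A_4) × A_5): 19×10 by 10×8 → 19×8, cost 19·10·8 = 1520; cumulative 4180
(A_2 × ((A_3 × A_4) × A_5)): 20×19 by 19×8 → 20×8, cost 20·19·8 = 3040; cumulative 7220
(A_1 × (A_2 × ((A_3 × A_4) × A_5))): 26×20 by 20×8 → 26×8, cost 26·20·8 = 4160; cumulative 11380
((A_1 × (A_2 × ((A_3 × A_4) × A_5))) × A_6): 26×8 by 8×4 → 26×4, cost 26·8·4 = 832; cumulative 12212
Total: 12212 scalar multiplications.

12212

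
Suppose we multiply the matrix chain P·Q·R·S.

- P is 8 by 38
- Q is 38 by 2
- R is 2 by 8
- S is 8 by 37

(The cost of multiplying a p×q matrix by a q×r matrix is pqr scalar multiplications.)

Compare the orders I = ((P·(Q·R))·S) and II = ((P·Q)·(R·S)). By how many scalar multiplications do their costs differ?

Order I = ((P·(Q·R))·S): (Q·R): 38×2 by 2×8 → 38×8, cost 38·2·8 = 608; (P·(Q·R)): 8×38 by 38×8 → 8×8, cost 8·38·8 = 2432; cumulative 3040; ((P·(Q·R))·S): 8×8 by 8×37 → 8×37, cost 8·8·37 = 2368; cumulative 5408. Total 5408.
Order II = ((P·Q)·(R·S)): (P·Q): 8×38 by 38×2 → 8×2, cost 8·38·2 = 608; (R·S): 2×8 by 8×37 → 2×37, cost 2·8·37 = 592; ((P·Q)·(R·S)): 8×2 by 2×37 → 8×37, cost 8·2·37 = 592; cumulative 1792. Total 1792.
Difference: |5408 − 1792| = 3616.

3616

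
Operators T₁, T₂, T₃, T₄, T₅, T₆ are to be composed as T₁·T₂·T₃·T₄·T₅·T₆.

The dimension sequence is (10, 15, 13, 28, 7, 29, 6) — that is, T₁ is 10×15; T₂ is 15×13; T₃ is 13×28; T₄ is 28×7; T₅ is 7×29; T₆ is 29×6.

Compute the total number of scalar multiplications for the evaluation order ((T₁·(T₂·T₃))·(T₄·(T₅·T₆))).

(T₂·T₃): 15×13 by 13×28 → 15×28, cost 15·13·28 = 5460
(T₁·(T₂·T₃)): 10×15 by 15×28 → 10×28, cost 10·15·28 = 4200; cumulative 9660
(T₅·T₆): 7×29 by 29×6 → 7×6, cost 7·29·6 = 1218
(T₄·(T₅·T₆)): 28×7 by 7×6 → 28×6, cost 28·7·6 = 1176; cumulative 2394
((T₁·(T₂·T₃))·(T₄·(T₅·T₆))): 10×28 by 28×6 → 10×6, cost 10·28·6 = 1680; cumulative 13734
Total: 13734 scalar multiplications.

13734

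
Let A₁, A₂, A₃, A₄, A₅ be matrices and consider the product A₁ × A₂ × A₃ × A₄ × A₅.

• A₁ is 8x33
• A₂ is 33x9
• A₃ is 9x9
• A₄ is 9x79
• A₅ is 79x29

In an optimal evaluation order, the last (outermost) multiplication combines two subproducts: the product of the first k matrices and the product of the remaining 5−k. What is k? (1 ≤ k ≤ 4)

3

Adjacent pairs: A₁A₂ = 8·33·9 = 2376; A₂A₃ = 33·9·9 = 2673; A₃A₄ = 9·9·79 = 6399; A₄A₅ = 9·79·29 = 20619.
Length 3: A₁..A₃: k=1: 0+2673+8·33·9=5049; k=2: 2376+0+8·9·9=3024 → min 3024 | A₂..A₄: k=2: 0+6399+33·9·79=29862; k=3: 2673+0+33·9·79=26136 → min 26136 | A₃..A₅: k=3: 0+20619+9·9·29=22968; k=4: 6399+0+9·79·29=27018 → min 22968.
Length 4: A₁..A₄: k=1: 0+26136+8·33·79=46992; k=2: 2376+6399+8·9·79=14463; k=3: 3024+0+8·9·79=8712 → min 8712 | A₂..A₅: k=2: 0+22968+33·9·29=31581; k=3: 2673+20619+33·9·29=31905; k=4: 26136+0+33·79·29=101739 → min 31581.
Top-level splits: k=1: (A₁..A₁)·(A₂..A₅) → 0+31581+8·33·29 = 39237; k=2: (A₁..A₂)·(A₃..A₅) → 2376+22968+8·9·29 = 27432; k=3: (A₁..A₃)·(A₄..A₅) → 3024+20619+8·9·29 = 25731; k=4: (A₁..A₄)·(A₅..A₅) → 8712+0+8·79·29 = 27040.
Best split is after A₃, i.e. k = 3.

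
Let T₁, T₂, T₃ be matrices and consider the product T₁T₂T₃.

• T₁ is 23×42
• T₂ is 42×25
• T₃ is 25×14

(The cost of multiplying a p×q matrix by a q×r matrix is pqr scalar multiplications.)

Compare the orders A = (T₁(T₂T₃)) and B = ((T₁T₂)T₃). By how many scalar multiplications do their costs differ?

Order A = (T₁(T₂T₃)): (T₂T₃): 42×25 by 25×14 → 42×14, cost 42·25·14 = 14700; (T₁(T₂T₃)): 23×42 by 42×14 → 23×14, cost 23·42·14 = 13524; cumulative 28224. Total 28224.
Order B = ((T₁T₂)T₃): (T₁T₂): 23×42 by 42×25 → 23×25, cost 23·42·25 = 24150; ((T₁T₂)T₃): 23×25 by 25×14 → 23×14, cost 23·25·14 = 8050; cumulative 32200. Total 32200.
Difference: |28224 − 32200| = 3976.

3976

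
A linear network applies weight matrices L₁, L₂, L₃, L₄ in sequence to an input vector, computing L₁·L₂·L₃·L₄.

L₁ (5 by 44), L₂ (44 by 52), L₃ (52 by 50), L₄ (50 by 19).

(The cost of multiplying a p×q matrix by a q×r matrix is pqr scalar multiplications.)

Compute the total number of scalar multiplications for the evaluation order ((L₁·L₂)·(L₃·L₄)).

(L₁·L₂): 5×44 by 44×52 → 5×52, cost 5·44·52 = 11440
(L₃·L₄): 52×50 by 50×19 → 52×19, cost 52·50·19 = 49400
((L₁·L₂)·(L₃·L₄)): 5×52 by 52×19 → 5×19, cost 5·52·19 = 4940; cumulative 65780
Total: 65780 scalar multiplications.

65780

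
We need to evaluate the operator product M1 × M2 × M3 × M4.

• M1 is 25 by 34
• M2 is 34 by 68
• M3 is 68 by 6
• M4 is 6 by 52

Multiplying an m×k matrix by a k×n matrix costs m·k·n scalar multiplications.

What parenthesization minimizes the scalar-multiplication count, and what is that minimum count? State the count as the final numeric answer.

Adjacent pairs: M1M2 = 25·34·68 = 57800; M2M3 = 34·68·6 = 13872; M3M4 = 68·6·52 = 21216.
Length 3: M1..M3: k=1: 0+13872+25·34·6=18972; k=2: 57800+0+25·68·6=68000 → min 18972 | M2..M4: k=2: 0+21216+34·68·52=141440; k=3: 13872+0+34·6·52=24480 → min 24480.
Length 4: M1..M4: k=1: 0+24480+25·34·52=68680; k=2: 57800+21216+25·68·52=167416; k=3: 18972+0+25·6·52=26772 → min 26772.
Optimal parenthesization: ((M1 × (M2 × M3)) × M4) with cost 26772.

26772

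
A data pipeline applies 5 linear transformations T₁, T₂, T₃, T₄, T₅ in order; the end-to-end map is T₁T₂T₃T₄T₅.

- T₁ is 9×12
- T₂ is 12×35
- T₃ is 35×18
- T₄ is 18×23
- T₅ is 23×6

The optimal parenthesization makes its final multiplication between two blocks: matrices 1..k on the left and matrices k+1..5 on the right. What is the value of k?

1

Adjacent pairs: T₁T₂ = 9·12·35 = 3780; T₂T₃ = 12·35·18 = 7560; T₃T₄ = 35·18·23 = 14490; T₄T₅ = 18·23·6 = 2484.
Length 3: T₁..T₃: k=1: 0+7560+9·12·18=9504; k=2: 3780+0+9·35·18=9450 → min 9450 | T₂..T₄: k=2: 0+14490+12·35·23=24150; k=3: 7560+0+12·18·23=12528 → min 12528 | T₃..T₅: k=3: 0+2484+35·18·6=6264; k=4: 14490+0+35·23·6=19320 → min 6264.
Length 4: T₁..T₄: k=1: 0+12528+9·12·23=15012; k=2: 3780+14490+9·35·23=25515; k=3: 9450+0+9·18·23=13176 → min 13176 | T₂..T₅: k=2: 0+6264+12·35·6=8784; k=3: 7560+2484+12·18·6=11340; k=4: 12528+0+12·23·6=14184 → min 8784.
Top-level splits: k=1: (T₁..T₁)·(T₂..T₅) → 0+8784+9·12·6 = 9432; k=2: (T₁..T₂)·(T₃..T₅) → 3780+6264+9·35·6 = 11934; k=3: (T₁..T₃)·(T₄..T₅) → 9450+2484+9·18·6 = 12906; k=4: (T₁..T₄)·(T₅..T₅) → 13176+0+9·23·6 = 14418.
Best split is after T₁, i.e. k = 1.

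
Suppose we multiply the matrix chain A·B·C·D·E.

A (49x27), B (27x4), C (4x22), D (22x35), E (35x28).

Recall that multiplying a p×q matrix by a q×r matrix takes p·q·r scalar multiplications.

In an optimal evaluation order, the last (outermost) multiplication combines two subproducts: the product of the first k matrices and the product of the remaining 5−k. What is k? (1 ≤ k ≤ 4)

Adjacent pairs: AB = 49·27·4 = 5292; BC = 27·4·22 = 2376; CD = 4·22·35 = 3080; DE = 22·35·28 = 21560.
Length 3: A..C: k=1: 0+2376+49·27·22=31482; k=2: 5292+0+49·4·22=9604 → min 9604 | B..D: k=2: 0+3080+27·4·35=6860; k=3: 2376+0+27·22·35=23166 → min 6860 | C..E: k=3: 0+21560+4·22·28=24024; k=4: 3080+0+4·35·28=7000 → min 7000.
Length 4: A..D: k=1: 0+6860+49·27·35=53165; k=2: 5292+3080+49·4·35=15232; k=3: 9604+0+49·22·35=47334 → min 15232 | B..E: k=2: 0+7000+27·4·28=10024; k=3: 2376+21560+27·22·28=40568; k=4: 6860+0+27·35·28=33320 → min 10024.
Top-level splits: k=1: (A..A)·(B..E) → 0+10024+49·27·28 = 47068; k=2: (A..B)·(C..E) → 5292+7000+49·4·28 = 17780; k=3: (A..C)·(D..E) → 9604+21560+49·22·28 = 61348; k=4: (A..D)·(E..E) → 15232+0+49·35·28 = 63252.
Best split is after B, i.e. k = 2.

2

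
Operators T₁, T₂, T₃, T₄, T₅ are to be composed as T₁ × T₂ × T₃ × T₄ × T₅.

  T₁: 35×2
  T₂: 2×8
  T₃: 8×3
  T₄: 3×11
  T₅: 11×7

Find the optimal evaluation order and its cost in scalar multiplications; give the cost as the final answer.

Adjacent pairs: T₁T₂ = 35·2·8 = 560; T₂T₃ = 2·8·3 = 48; T₃T₄ = 8·3·11 = 264; T₄T₅ = 3·11·7 = 231.
Length 3: T₁..T₃: k=1: 0+48+35·2·3=258; k=2: 560+0+35·8·3=1400 → min 258 | T₂..T₄: k=2: 0+264+2·8·11=440; k=3: 48+0+2·3·11=114 → min 114 | T₃..T₅: k=3: 0+231+8·3·7=399; k=4: 264+0+8·11·7=880 → min 399.
Length 4: T₁..T₄: k=1: 0+114+35·2·11=884; k=2: 560+264+35·8·11=3904; k=3: 258+0+35·3·11=1413 → min 884 | T₂..T₅: k=2: 0+399+2·8·7=511; k=3: 48+231+2·3·7=321; k=4: 114+0+2·11·7=268 → min 268.
Length 5: T₁..T₅: k=1: 0+268+35·2·7=758; k=2: 560+399+35·8·7=2919; k=3: 258+231+35·3·7=1224; k=4: 884+0+35·11·7=3579 → min 758.
Optimal parenthesization: (T₁ × (((T₂ × T₃) × T₄) × T₅)) with cost 758.

758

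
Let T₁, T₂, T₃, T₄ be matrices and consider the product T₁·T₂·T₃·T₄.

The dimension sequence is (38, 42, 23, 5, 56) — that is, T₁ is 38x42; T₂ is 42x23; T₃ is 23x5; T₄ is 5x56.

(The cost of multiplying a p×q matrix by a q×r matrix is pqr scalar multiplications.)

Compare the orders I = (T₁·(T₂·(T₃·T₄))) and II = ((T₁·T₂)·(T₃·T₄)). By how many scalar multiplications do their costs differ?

Order I = (T₁·(T₂·(T₃·T₄))): (T₃·T₄): 23×5 by 5×56 → 23×56, cost 23·5·56 = 6440; (T₂·(T₃·T₄)): 42×23 by 23×56 → 42×56, cost 42·23·56 = 54096; cumulative 60536; (T₁·(T₂·(T₃·T₄))): 38×42 by 42×56 → 38×56, cost 38·42·56 = 89376; cumulative 149912. Total 149912.
Order II = ((T₁·T₂)·(T₃·T₄)): (T₁·T₂): 38×42 by 42×23 → 38×23, cost 38·42·23 = 36708; (T₃·T₄): 23×5 by 5×56 → 23×56, cost 23·5·56 = 6440; ((T₁·T₂)·(T₃·T₄)): 38×23 by 23×56 → 38×56, cost 38·23·56 = 48944; cumulative 92092. Total 92092.
Difference: |149912 − 92092| = 57820.

57820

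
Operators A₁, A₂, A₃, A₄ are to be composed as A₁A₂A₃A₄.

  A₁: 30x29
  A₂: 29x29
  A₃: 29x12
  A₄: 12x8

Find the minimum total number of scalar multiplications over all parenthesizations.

16472

Adjacent pairs: A₁A₂ = 30·29·29 = 25230; A₂A₃ = 29·29·12 = 10092; A₃A₄ = 29·12·8 = 2784.
Length 3: A₁..A₃: k=1: 0+10092+30·29·12=20532; k=2: 25230+0+30·29·12=35670 → min 20532 | A₂..A₄: k=2: 0+2784+29·29·8=9512; k=3: 10092+0+29·12·8=12876 → min 9512.
Length 4: A₁..A₄: k=1: 0+9512+30·29·8=16472; k=2: 25230+2784+30·29·8=34974; k=3: 20532+0+30·12·8=23412 → min 16472.
Optimal order: (A₁(A₂(A₃A₄))) with cost 16472.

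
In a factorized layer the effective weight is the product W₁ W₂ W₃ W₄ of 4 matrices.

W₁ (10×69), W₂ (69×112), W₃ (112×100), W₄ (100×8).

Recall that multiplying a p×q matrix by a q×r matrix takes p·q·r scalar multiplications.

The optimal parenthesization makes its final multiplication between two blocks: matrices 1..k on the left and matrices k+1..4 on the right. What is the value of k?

1

Adjacent pairs: W₁W₂ = 10·69·112 = 77280; W₂W₃ = 69·112·100 = 772800; W₃W₄ = 112·100·8 = 89600.
Length 3: W₁..W₃: k=1: 0+772800+10·69·100=841800; k=2: 77280+0+10·112·100=189280 → min 189280 | W₂..W₄: k=2: 0+89600+69·112·8=151424; k=3: 772800+0+69·100·8=828000 → min 151424.
Top-level splits: k=1: (W₁..W₁)·(W₂..W₄) → 0+151424+10·69·8 = 156944; k=2: (W₁..W₂)·(W₃..W₄) → 77280+89600+10·112·8 = 175840; k=3: (W₁..W₃)·(W₄..W₄) → 189280+0+10·100·8 = 197280.
Best split is after W₁, i.e. k = 1.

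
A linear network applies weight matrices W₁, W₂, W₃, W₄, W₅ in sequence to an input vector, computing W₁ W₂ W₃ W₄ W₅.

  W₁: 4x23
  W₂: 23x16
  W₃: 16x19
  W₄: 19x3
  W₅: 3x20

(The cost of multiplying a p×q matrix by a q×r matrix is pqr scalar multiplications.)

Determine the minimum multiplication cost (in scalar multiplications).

Adjacent pairs: W₁W₂ = 4·23·16 = 1472; W₂W₃ = 23·16·19 = 6992; W₃W₄ = 16·19·3 = 912; W₄W₅ = 19·3·20 = 1140.
Length 3: W₁..W₃: k=1: 0+6992+4·23·19=8740; k=2: 1472+0+4·16·19=2688 → min 2688 | W₂..W₄: k=2: 0+912+23·16·3=2016; k=3: 6992+0+23·19·3=8303 → min 2016 | W₃..W₅: k=3: 0+1140+16·19·20=7220; k=4: 912+0+16·3·20=1872 → min 1872.
Length 4: W₁..W₄: k=1: 0+2016+4·23·3=2292; k=2: 1472+912+4·16·3=2576; k=3: 2688+0+4·19·3=2916 → min 2292 | W₂..W₅: k=2: 0+1872+23·16·20=9232; k=3: 6992+1140+23·19·20=16872; k=4: 2016+0+23·3·20=3396 → min 3396.
Length 5: W₁..W₅: k=1: 0+3396+4·23·20=5236; k=2: 1472+1872+4·16·20=4624; k=3: 2688+1140+4·19·20=5348; k=4: 2292+0+4·3·20=2532 → min 2532.
Optimal order: ((W₁ (W₂ (W₃ W₄))) W₅) with cost 2532.

2532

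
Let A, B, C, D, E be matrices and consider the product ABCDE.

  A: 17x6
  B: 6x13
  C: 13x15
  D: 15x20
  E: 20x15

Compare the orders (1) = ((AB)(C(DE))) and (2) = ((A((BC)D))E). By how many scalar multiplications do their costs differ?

1956

Order (1) = ((AB)(C(DE))): (AB): 17×6 by 6×13 → 17×13, cost 17·6·13 = 1326; (DE): 15×20 by 20×15 → 15×15, cost 15·20·15 = 4500; (C(DE)): 13×15 by 15×15 → 13×15, cost 13·15·15 = 2925; cumulative 7425; ((AB)(C(DE))): 17×13 by 13×15 → 17×15, cost 17·13·15 = 3315; cumulative 12066. Total 12066.
Order (2) = ((A((BC)D))E): (BC): 6×13 by 13×15 → 6×15, cost 6·13·15 = 1170; ((BC)D): 6×15 by 15×20 → 6×20, cost 6·15·20 = 1800; cumulative 2970; (A((BC)D)): 17×6 by 6×20 → 17×20, cost 17·6·20 = 2040; cumulative 5010; ((A((BC)D))E): 17×20 by 20×15 → 17×15, cost 17·20·15 = 5100; cumulative 10110. Total 10110.
Difference: |12066 − 10110| = 1956.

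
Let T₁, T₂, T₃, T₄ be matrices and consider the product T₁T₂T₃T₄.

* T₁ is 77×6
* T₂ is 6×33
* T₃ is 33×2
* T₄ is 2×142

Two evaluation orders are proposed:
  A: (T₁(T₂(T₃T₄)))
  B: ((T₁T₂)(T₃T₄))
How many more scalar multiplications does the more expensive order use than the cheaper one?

Order A = (T₁(T₂(T₃T₄))): (T₃T₄): 33×2 by 2×142 → 33×142, cost 33·2·142 = 9372; (T₂(T₃T₄)): 6×33 by 33×142 → 6×142, cost 6·33·142 = 28116; cumulative 37488; (T₁(T₂(T₃T₄))): 77×6 by 6×142 → 77×142, cost 77·6·142 = 65604; cumulative 103092. Total 103092.
Order B = ((T₁T₂)(T₃T₄)): (T₁T₂): 77×6 by 6×33 → 77×33, cost 77·6·33 = 15246; (T₃T₄): 33×2 by 2×142 → 33×142, cost 33·2·142 = 9372; ((T₁T₂)(T₃T₄)): 77×33 by 33×142 → 77×142, cost 77·33·142 = 360822; cumulative 385440. Total 385440.
Difference: |103092 − 385440| = 282348.

282348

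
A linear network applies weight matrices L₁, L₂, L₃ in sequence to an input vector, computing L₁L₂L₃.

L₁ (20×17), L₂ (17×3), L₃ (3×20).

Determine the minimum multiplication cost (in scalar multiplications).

Order (L₁(L₂L₃)): (L₂L₃): 17×3 by 3×20 → 17×20, cost 17·3·20 = 1020; (L₁(L₂L₃)): 20×17 by 17×20 → 20×20, cost 20·17·20 = 6800; cumulative 7820. Total 7820.
Order ((L₁L₂)L₃): (L₁L₂): 20×17 by 17×3 → 20×3, cost 20·17·3 = 1020; ((L₁L₂)L₃): 20×3 by 3×20 → 20×20, cost 20·3·20 = 1200; cumulative 2220. Total 2220.
Minimum: 2220.

2220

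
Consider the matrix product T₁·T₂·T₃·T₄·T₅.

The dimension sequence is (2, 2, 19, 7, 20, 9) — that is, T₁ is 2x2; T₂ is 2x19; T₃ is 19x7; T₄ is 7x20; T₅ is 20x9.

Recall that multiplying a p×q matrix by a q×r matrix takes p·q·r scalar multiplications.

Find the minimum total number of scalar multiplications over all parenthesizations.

Adjacent pairs: T₁T₂ = 2·2·19 = 76; T₂T₃ = 2·19·7 = 266; T₃T₄ = 19·7·20 = 2660; T₄T₅ = 7·20·9 = 1260.
Length 3: T₁..T₃: k=1: 0+266+2·2·7=294; k=2: 76+0+2·19·7=342 → min 294 | T₂..T₄: k=2: 0+2660+2·19·20=3420; k=3: 266+0+2·7·20=546 → min 546 | T₃..T₅: k=3: 0+1260+19·7·9=2457; k=4: 2660+0+19·20·9=6080 → min 2457.
Length 4: T₁..T₄: k=1: 0+546+2·2·20=626; k=2: 76+2660+2·19·20=3496; k=3: 294+0+2·7·20=574 → min 574 | T₂..T₅: k=2: 0+2457+2·19·9=2799; k=3: 266+1260+2·7·9=1652; k=4: 546+0+2·20·9=906 → min 906.
Length 5: T₁..T₅: k=1: 0+906+2·2·9=942; k=2: 76+2457+2·19·9=2875; k=3: 294+1260+2·7·9=1680; k=4: 574+0+2·20·9=934 → min 934.
Optimal order: (((T₁·(T₂·T₃))·T₄)·T₅) with cost 934.

934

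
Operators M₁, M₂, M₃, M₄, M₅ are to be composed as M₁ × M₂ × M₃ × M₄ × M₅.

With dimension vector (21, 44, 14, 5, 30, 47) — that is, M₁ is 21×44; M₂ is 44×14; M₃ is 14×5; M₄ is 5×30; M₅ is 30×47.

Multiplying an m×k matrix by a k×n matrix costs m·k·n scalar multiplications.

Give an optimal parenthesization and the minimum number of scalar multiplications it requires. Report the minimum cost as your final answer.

19685

Adjacent pairs: M₁M₂ = 21·44·14 = 12936; M₂M₃ = 44·14·5 = 3080; M₃M₄ = 14·5·30 = 2100; M₄M₅ = 5·30·47 = 7050.
Length 3: M₁..M₃: k=1: 0+3080+21·44·5=7700; k=2: 12936+0+21·14·5=14406 → min 7700 | M₂..M₄: k=2: 0+2100+44·14·30=20580; k=3: 3080+0+44·5·30=9680 → min 9680 | M₃..M₅: k=3: 0+7050+14·5·47=10340; k=4: 2100+0+14·30·47=21840 → min 10340.
Length 4: M₁..M₄: k=1: 0+9680+21·44·30=37400; k=2: 12936+2100+21·14·30=23856; k=3: 7700+0+21·5·30=10850 → min 10850 | M₂..M₅: k=2: 0+10340+44·14·47=39292; k=3: 3080+7050+44·5·47=20470; k=4: 9680+0+44·30·47=71720 → min 20470.
Length 5: M₁..M₅: k=1: 0+20470+21·44·47=63898; k=2: 12936+10340+21·14·47=37094; k=3: 7700+7050+21·5·47=19685; k=4: 10850+0+21·30·47=40460 → min 19685.
Optimal parenthesization: ((M₁ × (M₂ × M₃)) × (M₄ × M₅)) with cost 19685.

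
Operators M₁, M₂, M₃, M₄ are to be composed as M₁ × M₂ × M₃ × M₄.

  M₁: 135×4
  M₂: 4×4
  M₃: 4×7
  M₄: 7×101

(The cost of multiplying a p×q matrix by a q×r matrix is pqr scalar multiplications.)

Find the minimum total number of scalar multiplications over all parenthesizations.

57480

Adjacent pairs: M₁M₂ = 135·4·4 = 2160; M₂M₃ = 4·4·7 = 112; M₃M₄ = 4·7·101 = 2828.
Length 3: M₁..M₃: k=1: 0+112+135·4·7=3892; k=2: 2160+0+135·4·7=5940 → min 3892 | M₂..M₄: k=2: 0+2828+4·4·101=4444; k=3: 112+0+4·7·101=2940 → min 2940.
Length 4: M₁..M₄: k=1: 0+2940+135·4·101=57480; k=2: 2160+2828+135·4·101=59528; k=3: 3892+0+135·7·101=99337 → min 57480.
Optimal order: (M₁ × ((M₂ × M₃) × M₄)) with cost 57480.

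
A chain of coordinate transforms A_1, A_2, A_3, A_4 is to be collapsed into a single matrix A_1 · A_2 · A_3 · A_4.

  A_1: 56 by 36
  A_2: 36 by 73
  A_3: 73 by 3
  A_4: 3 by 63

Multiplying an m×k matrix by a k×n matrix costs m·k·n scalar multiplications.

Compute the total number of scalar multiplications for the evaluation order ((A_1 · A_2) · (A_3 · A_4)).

(A_1 · A_2): 56×36 by 36×73 → 56×73, cost 56·36·73 = 147168
(A_3 · A_4): 73×3 by 3×63 → 73×63, cost 73·3·63 = 13797
((A_1 · A_2) · (A_3 · A_4)): 56×73 by 73×63 → 56×63, cost 56·73·63 = 257544; cumulative 418509
Total: 418509 scalar multiplications.

418509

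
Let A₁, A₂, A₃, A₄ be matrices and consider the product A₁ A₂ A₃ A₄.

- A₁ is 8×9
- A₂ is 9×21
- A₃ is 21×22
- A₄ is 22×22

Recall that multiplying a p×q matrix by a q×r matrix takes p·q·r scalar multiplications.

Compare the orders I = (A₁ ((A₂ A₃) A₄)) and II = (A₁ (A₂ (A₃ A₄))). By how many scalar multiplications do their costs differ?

5808

Order I = (A₁ ((A₂ A₃) A₄)): (A₂ A₃): 9×21 by 21×22 → 9×22, cost 9·21·22 = 4158; ((A₂ A₃) A₄): 9×22 by 22×22 → 9×22, cost 9·22·22 = 4356; cumulative 8514; (A₁ ((A₂ A₃) A₄)): 8×9 by 9×22 → 8×22, cost 8·9·22 = 1584; cumulative 10098. Total 10098.
Order II = (A₁ (A₂ (A₃ A₄))): (A₃ A₄): 21×22 by 22×22 → 21×22, cost 21·22·22 = 10164; (A₂ (A₃ A₄)): 9×21 by 21×22 → 9×22, cost 9·21·22 = 4158; cumulative 14322; (A₁ (A₂ (A₃ A₄))): 8×9 by 9×22 → 8×22, cost 8·9·22 = 1584; cumulative 15906. Total 15906.
Difference: |10098 − 15906| = 5808.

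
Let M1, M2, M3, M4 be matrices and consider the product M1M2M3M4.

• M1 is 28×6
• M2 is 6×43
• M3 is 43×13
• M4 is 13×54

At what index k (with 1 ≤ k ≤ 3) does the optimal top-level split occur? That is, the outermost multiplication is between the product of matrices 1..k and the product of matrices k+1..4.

Adjacent pairs: M1M2 = 28·6·43 = 7224; M2M3 = 6·43·13 = 3354; M3M4 = 43·13·54 = 30186.
Length 3: M1..M3: k=1: 0+3354+28·6·13=5538; k=2: 7224+0+28·43·13=22876 → min 5538 | M2..M4: k=2: 0+30186+6·43·54=44118; k=3: 3354+0+6·13·54=7566 → min 7566.
Top-level splits: k=1: (M1..M1)·(M2..M4) → 0+7566+28·6·54 = 16638; k=2: (M1..M2)·(M3..M4) → 7224+30186+28·43·54 = 102426; k=3: (M1..M3)·(M4..M4) → 5538+0+28·13·54 = 25194.
Best split is after M1, i.e. k = 1.

1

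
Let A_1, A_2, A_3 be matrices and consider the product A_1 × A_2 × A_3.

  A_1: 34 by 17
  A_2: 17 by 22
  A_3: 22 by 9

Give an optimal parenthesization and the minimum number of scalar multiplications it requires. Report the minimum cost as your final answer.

8568

(A_1 × (A_2 × A_3)): cost 8568.
((A_1 × A_2) × A_3): cost 19448.
Optimal: (A_1 × (A_2 × A_3)) with cost 8568.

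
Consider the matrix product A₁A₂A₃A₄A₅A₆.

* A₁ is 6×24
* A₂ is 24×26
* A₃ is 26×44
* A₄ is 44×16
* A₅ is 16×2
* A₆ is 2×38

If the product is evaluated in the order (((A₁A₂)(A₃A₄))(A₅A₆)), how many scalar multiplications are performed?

(A₁A₂): 6×24 by 24×26 → 6×26, cost 6·24·26 = 3744
(A₃A₄): 26×44 by 44×16 → 26×16, cost 26·44·16 = 18304
((A₁A₂)(A₃A₄)): 6×26 by 26×16 → 6×16, cost 6·26·16 = 2496; cumulative 24544
(A₅A₆): 16×2 by 2×38 → 16×38, cost 16·2·38 = 1216
(((A₁A₂)(A₃A₄))(A₅A₆)): 6×16 by 16×38 → 6×38, cost 6·16·38 = 3648; cumulative 29408
Total: 29408 scalar multiplications.

29408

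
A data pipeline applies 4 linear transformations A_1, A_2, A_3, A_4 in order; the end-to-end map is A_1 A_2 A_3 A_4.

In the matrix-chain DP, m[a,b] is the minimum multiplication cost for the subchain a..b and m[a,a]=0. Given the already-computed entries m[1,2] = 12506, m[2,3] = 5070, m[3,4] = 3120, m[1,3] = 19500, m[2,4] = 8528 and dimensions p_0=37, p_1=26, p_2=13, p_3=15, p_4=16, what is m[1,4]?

23322

m[1,4] = min over k∈[1,3] of m[1,k]+m[k+1,4]+p_{0}·p_k·p_{4}.
k=1: 0 + 8528 + 37·26·16 = 23920; k=2: 12506 + 3120 + 37·13·16 = 23322; k=3: 19500 + 0 + 37·15·16 = 28380.
Minimum: 23322 at k=2.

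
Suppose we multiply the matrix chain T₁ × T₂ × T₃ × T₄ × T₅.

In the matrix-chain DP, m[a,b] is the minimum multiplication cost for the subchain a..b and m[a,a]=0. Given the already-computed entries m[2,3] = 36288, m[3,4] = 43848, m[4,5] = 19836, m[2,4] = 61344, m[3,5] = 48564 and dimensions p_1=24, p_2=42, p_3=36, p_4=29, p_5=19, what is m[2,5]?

67716

m[2,5] = min over k∈[2,4] of m[2,k]+m[k+1,5]+p_{1}·p_k·p_{5}.
k=2: 0 + 48564 + 24·42·19 = 67716; k=3: 36288 + 19836 + 24·36·19 = 72540; k=4: 61344 + 0 + 24·29·19 = 74568.
Minimum: 67716 at k=2.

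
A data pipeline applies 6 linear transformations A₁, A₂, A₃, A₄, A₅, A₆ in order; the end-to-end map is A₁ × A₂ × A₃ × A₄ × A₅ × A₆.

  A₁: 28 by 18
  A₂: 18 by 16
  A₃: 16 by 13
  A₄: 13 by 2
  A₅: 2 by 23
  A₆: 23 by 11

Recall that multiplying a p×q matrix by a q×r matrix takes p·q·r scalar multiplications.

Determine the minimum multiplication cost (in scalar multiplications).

Adjacent pairs: A₁A₂ = 28·18·16 = 8064; A₂A₃ = 18·16·13 = 3744; A₃A₄ = 16·13·2 = 416; A₄A₅ = 13·2·23 = 598; A₅A₆ = 2·23·11 = 506.
Length 3: A₁..A₃: k=1: 0+3744+28·18·13=10296; k=2: 8064+0+28·16·13=13888 → min 10296 | A₂..A₄: k=2: 0+416+18·16·2=992; k=3: 3744+0+18·13·2=4212 → min 992 | A₃..A₅: k=3: 0+598+16·13·23=5382; k=4: 416+0+16·2·23=1152 → min 1152 | A₄..A₆: k=4: 0+506+13·2·11=792; k=5: 598+0+13·23·11=3887 → min 792.
Length 4: A₁..A₄: k=1: 0+992+28·18·2=2000; k=2: 8064+416+28·16·2=9376; k=3: 10296+0+28·13·2=11024 → min 2000 | A₂..A₅: k=2: 0+1152+18·16·23=7776; k=3: 3744+598+18·13·23=9724; k=4: 992+0+18·2·23=1820 → min 1820 | A₃..A₆: k=3: 0+792+16·13·11=3080; k=4: 416+506+16·2·11=1274; k=5: 1152+0+16·23·11=5200 → min 1274.
Length 5: A₁..A₅: k=1: 0+1820+28·18·23=13412; k=2: 8064+1152+28·16·23=19520; k=3: 10296+598+28·13·23=19266; k=4: 2000+0+28·2·23=3288 → min 3288 | A₂..A₆: k=2: 0+1274+18·16·11=4442; k=3: 3744+792+18·13·11=7110; k=4: 992+506+18·2·11=1894; k=5: 1820+0+18·23·11=6374 → min 1894.
Length 6: A₁..A₆: k=1: 0+1894+28·18·11=7438; k=2: 8064+1274+28·16·11=14266; k=3: 10296+792+28·13·11=15092; k=4: 2000+506+28·2·11=3122; k=5: 3288+0+28·23·11=10372 → min 3122.
Optimal order: ((A₁ × (A₂ × (A₃ × A₄))) × (A₅ × A₆)) with cost 3122.

3122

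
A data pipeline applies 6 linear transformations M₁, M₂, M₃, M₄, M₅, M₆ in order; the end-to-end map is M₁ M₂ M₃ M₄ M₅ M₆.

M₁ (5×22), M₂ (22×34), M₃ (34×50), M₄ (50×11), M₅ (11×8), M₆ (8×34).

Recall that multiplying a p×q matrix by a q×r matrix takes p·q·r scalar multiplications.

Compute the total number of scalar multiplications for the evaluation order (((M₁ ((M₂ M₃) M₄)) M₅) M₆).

(M₂ M₃): 22×34 by 34×50 → 22×50, cost 22·34·50 = 37400
((M₂ M₃) M₄): 22×50 by 50×11 → 22×11, cost 22·50·11 = 12100; cumulative 49500
(M₁ ((M₂ M₃) M₄)): 5×22 by 22×11 → 5×11, cost 5·22·11 = 1210; cumulative 50710
((M₁ ((M₂ M₃) M₄)) M₅): 5×11 by 11×8 → 5×8, cost 5·11·8 = 440; cumulative 51150
(((M₁ ((M₂ M₃) M₄)) M₅) M₆): 5×8 by 8×34 → 5×34, cost 5·8·34 = 1360; cumulative 52510
Total: 52510 scalar multiplications.

52510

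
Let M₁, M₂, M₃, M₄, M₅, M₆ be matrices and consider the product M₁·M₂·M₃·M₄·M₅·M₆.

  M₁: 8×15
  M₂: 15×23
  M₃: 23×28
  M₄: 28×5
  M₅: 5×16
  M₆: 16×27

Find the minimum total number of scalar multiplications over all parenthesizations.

8785

Adjacent pairs: M₁M₂ = 8·15·23 = 2760; M₂M₃ = 15·23·28 = 9660; M₃M₄ = 23·28·5 = 3220; M₄M₅ = 28·5·16 = 2240; M₅M₆ = 5·16·27 = 2160.
Length 3: M₁..M₃: k=1: 0+9660+8·15·28=13020; k=2: 2760+0+8·23·28=7912 → min 7912 | M₂..M₄: k=2: 0+3220+15·23·5=4945; k=3: 9660+0+15·28·5=11760 → min 4945 | M₃..M₅: k=3: 0+2240+23·28·16=12544; k=4: 3220+0+23·5·16=5060 → min 5060 | M₄..M₆: k=4: 0+2160+28·5·27=5940; k=5: 2240+0+28·16·27=14336 → min 5940.
Length 4: M₁..M₄: k=1: 0+4945+8·15·5=5545; k=2: 2760+3220+8·23·5=6900; k=3: 7912+0+8·28·5=9032 → min 5545 | M₂..M₅: k=2: 0+5060+15·23·16=10580; k=3: 9660+2240+15·28·16=18620; k=4: 4945+0+15·5·16=6145 → min 6145 | M₃..M₆: k=3: 0+5940+23·28·27=23328; k=4: 3220+2160+23·5·27=8485; k=5: 5060+0+23·16·27=14996 → min 8485.
Length 5: M₁..M₅: k=1: 0+6145+8·15·16=8065; k=2: 2760+5060+8·23·16=10764; k=3: 7912+2240+8·28·16=13736; k=4: 5545+0+8·5·16=6185 → min 6185 | M₂..M₆: k=2: 0+8485+15·23·27=17800; k=3: 9660+5940+15·28·27=26940; k=4: 4945+2160+15·5·27=9130; k=5: 6145+0+15·16·27=12625 → min 9130.
Length 6: M₁..M₆: k=1: 0+9130+8·15·27=12370; k=2: 2760+8485+8·23·27=16213; k=3: 7912+5940+8·28·27=19900; k=4: 5545+2160+8·5·27=8785; k=5: 6185+0+8·16·27=9641 → min 8785.
Optimal order: ((M₁·(M₂·(M₃·M₄)))·(M₅·M₆)) with cost 8785.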